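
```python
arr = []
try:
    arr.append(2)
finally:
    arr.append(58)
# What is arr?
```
[2, 58]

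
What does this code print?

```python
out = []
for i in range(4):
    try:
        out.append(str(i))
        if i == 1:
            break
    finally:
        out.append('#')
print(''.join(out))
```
0#1#

finally runs even when breaking out of loop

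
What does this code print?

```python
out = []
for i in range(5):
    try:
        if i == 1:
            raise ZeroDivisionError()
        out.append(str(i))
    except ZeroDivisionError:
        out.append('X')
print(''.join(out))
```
0X234

Exception on i=1 caught, loop continues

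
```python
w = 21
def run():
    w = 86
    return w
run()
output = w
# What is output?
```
21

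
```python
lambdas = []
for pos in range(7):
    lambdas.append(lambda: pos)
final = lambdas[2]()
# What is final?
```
6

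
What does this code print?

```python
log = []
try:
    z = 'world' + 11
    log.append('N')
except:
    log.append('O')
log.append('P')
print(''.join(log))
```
OP

Exception raised in try, caught by bare except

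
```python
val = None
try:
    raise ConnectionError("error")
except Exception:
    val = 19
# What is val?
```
19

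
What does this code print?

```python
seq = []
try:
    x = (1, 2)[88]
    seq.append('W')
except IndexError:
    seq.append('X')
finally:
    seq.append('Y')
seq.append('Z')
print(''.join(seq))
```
XYZ

finally always runs, even after exception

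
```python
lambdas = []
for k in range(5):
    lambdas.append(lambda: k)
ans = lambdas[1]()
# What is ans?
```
4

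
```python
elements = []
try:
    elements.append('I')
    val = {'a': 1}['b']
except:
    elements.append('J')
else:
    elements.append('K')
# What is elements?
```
['I', 'J']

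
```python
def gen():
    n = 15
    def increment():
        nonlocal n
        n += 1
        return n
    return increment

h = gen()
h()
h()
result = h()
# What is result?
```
18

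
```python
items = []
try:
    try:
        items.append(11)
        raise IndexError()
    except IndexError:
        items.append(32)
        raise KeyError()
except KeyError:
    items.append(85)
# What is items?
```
[11, 32, 85]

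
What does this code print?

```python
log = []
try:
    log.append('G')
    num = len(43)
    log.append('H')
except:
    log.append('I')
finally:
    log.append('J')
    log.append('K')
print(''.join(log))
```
GIJK

Code before exception runs, then except, then all of finally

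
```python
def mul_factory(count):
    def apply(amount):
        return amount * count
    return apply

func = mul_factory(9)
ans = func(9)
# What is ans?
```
81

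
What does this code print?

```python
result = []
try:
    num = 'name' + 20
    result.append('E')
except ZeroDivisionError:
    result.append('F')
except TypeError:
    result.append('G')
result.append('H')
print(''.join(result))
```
GH

TypeError is caught by its specific handler, not ZeroDivisionError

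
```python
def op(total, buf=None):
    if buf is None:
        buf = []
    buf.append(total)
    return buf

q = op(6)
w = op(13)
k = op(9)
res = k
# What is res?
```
[9]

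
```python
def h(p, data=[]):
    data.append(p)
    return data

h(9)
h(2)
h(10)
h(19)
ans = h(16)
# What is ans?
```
[9, 2, 10, 19, 16]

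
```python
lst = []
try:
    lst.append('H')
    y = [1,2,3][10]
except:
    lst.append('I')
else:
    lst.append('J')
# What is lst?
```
['H', 'I']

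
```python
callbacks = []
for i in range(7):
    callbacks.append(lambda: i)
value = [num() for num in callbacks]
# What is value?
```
[6, 6, 6, 6, 6, 6, 6]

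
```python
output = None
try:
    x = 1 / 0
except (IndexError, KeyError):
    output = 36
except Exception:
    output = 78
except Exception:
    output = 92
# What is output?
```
78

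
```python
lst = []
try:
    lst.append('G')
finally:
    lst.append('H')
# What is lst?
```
['G', 'H']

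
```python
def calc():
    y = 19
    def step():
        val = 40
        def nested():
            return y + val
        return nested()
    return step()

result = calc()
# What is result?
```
59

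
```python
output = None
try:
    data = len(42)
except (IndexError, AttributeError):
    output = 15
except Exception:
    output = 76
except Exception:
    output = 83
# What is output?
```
76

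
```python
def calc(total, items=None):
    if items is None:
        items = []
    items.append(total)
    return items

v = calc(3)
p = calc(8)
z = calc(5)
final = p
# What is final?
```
[8]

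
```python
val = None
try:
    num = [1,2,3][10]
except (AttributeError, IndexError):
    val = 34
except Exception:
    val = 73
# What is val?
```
34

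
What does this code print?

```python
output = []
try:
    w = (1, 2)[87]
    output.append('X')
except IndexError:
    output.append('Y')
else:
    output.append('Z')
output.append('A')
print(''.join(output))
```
YA

else block skipped when exception is caught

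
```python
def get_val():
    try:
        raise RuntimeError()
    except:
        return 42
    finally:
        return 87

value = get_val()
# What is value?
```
87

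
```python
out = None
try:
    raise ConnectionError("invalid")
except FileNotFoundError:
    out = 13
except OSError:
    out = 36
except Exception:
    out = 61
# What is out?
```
36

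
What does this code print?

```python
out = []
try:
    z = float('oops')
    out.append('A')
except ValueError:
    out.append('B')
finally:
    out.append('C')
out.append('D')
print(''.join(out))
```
BCD

finally always runs, even after exception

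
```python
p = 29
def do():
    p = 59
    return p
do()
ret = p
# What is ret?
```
29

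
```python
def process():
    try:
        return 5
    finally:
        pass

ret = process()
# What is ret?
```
5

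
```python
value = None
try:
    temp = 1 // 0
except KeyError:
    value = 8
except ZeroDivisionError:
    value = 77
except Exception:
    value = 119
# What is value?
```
77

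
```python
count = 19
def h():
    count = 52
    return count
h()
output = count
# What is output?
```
19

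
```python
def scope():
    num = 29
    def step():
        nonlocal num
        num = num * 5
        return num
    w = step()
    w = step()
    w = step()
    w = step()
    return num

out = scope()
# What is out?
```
18125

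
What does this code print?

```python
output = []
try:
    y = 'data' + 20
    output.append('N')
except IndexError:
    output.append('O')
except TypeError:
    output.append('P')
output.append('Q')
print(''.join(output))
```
PQ

TypeError is caught by its specific handler, not IndexError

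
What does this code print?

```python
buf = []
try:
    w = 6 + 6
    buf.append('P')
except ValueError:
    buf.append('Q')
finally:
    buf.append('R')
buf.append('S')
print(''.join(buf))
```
PRS

finally runs after normal execution too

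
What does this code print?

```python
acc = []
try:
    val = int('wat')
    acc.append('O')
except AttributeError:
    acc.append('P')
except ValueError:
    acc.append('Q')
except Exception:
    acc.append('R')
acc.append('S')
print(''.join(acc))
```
QS

ValueError matches before generic Exception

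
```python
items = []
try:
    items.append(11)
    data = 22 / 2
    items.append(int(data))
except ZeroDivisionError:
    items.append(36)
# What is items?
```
[11, 11]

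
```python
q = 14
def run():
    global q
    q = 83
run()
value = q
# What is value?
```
83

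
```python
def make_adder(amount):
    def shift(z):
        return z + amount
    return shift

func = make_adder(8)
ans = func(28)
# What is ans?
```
36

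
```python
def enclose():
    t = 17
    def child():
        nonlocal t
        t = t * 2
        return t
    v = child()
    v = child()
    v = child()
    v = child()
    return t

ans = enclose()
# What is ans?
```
272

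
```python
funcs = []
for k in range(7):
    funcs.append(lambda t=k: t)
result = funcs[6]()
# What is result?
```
6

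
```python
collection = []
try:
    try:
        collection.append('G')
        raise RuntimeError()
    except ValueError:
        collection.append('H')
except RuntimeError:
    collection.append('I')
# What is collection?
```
['G', 'I']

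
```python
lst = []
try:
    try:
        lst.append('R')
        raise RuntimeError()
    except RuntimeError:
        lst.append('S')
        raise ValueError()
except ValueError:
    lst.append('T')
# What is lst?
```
['R', 'S', 'T']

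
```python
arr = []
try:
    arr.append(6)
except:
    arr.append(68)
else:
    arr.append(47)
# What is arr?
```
[6, 47]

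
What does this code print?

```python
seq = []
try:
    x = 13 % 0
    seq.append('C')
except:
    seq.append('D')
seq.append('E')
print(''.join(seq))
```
DE

Exception raised in try, caught by bare except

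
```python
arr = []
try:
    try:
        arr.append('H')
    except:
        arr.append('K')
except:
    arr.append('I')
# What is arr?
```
['H']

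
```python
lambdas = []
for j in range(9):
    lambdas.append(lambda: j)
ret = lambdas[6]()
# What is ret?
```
8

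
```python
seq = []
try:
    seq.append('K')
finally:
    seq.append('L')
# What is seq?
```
['K', 'L']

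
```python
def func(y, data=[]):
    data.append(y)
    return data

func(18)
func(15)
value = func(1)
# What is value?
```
[18, 15, 1]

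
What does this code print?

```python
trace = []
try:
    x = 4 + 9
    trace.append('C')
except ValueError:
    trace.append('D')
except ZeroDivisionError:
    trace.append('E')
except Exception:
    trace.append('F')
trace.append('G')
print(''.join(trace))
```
CG

No exception, try block completes normally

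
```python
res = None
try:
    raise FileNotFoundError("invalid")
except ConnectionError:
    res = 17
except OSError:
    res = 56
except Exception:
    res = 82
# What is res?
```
56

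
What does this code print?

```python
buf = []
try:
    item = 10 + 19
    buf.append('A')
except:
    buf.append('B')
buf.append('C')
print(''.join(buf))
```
AC

No exception, try block completes normally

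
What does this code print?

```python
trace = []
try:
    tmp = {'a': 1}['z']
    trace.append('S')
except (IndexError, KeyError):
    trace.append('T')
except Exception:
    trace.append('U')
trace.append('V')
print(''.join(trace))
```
TV

KeyError matches tuple containing it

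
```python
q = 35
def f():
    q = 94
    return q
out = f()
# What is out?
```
94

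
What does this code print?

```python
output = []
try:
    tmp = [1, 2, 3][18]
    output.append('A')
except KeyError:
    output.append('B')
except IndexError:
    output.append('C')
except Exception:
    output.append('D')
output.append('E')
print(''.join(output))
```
CE

IndexError matches before generic Exception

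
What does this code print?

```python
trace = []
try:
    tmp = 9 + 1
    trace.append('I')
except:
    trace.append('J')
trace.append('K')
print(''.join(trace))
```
IK

No exception, try block completes normally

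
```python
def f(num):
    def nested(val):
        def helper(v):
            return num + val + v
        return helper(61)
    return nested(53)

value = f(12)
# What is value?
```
126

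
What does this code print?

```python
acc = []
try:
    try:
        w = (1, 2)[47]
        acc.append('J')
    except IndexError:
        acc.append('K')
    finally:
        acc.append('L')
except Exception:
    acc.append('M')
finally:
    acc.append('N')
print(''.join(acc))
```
KLN

Both finally blocks run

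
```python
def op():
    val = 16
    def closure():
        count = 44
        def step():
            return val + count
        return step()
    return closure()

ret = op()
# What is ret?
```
60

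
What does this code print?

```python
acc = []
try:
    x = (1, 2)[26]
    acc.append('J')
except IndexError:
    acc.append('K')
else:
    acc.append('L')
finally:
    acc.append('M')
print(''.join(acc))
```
KM

Exception: except runs, else skipped, finally runs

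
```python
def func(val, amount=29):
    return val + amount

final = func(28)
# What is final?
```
57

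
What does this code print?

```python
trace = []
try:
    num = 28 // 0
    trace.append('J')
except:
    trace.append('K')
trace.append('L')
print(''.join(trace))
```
KL

Exception raised in try, caught by bare except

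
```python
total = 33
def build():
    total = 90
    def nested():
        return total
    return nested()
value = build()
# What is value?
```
90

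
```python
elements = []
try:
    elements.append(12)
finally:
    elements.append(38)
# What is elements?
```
[12, 38]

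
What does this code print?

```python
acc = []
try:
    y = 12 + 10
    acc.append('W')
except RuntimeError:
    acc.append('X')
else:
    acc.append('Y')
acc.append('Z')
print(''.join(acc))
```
WYZ

else block runs when no exception occurs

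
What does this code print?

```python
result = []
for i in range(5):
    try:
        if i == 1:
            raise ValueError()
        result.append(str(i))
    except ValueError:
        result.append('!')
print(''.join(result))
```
0!234

Exception on i=1 caught, loop continues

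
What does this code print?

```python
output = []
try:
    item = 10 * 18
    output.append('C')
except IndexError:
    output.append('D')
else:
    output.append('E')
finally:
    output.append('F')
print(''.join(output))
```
CEF

else runs before finally when no exception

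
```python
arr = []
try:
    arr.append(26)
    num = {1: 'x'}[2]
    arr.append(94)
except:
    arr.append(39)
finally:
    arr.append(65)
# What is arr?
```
[26, 39, 65]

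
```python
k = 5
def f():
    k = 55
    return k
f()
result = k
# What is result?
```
5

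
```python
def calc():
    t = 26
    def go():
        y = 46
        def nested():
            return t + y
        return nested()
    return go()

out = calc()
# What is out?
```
72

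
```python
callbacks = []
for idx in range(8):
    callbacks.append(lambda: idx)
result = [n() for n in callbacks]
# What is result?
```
[7, 7, 7, 7, 7, 7, 7, 7]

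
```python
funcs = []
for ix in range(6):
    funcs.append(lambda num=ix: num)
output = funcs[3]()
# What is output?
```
3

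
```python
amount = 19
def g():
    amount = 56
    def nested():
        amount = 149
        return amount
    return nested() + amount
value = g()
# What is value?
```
205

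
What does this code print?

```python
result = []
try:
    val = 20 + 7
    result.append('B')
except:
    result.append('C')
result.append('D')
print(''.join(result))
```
BD

No exception, try block completes normally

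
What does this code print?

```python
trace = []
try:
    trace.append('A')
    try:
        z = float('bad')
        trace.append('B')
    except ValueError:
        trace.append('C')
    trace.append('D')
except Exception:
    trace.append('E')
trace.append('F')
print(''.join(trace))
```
ACDF

Inner exception caught by inner handler, outer continues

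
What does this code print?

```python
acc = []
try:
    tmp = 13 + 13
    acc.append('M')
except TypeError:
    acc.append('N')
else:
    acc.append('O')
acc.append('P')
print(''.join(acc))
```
MOP

else block runs when no exception occurs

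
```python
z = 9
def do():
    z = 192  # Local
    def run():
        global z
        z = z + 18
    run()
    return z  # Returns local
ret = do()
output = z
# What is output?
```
27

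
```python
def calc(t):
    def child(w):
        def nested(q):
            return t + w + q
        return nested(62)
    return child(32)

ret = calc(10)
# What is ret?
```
104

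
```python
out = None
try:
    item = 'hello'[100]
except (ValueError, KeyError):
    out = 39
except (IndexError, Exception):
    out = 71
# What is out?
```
71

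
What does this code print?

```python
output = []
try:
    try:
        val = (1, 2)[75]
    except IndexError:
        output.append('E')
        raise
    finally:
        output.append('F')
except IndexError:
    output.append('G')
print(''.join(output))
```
EFG

finally runs before re-raised exception propagates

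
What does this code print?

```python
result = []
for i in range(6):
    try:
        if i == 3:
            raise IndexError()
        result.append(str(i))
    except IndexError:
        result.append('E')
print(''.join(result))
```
012E45

Exception on i=3 caught, loop continues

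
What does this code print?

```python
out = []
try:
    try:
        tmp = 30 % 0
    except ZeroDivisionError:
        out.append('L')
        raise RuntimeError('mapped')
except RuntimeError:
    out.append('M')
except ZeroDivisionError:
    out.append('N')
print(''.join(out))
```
LM

New RuntimeError raised, caught by outer RuntimeError handler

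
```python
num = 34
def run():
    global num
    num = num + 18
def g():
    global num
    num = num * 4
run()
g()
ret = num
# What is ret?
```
208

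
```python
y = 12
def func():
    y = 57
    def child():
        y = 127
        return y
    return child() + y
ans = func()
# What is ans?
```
184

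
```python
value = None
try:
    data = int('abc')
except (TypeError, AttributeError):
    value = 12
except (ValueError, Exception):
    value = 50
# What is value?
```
50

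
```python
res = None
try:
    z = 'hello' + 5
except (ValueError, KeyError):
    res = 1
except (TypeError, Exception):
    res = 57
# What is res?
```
57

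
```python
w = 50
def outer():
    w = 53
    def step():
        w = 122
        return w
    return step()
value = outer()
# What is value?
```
122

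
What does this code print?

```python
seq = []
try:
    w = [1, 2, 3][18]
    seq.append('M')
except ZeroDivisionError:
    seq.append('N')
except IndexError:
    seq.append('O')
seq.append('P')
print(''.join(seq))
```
OP

IndexError is caught by its specific handler, not ZeroDivisionError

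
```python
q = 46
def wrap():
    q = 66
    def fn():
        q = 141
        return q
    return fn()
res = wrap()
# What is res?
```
141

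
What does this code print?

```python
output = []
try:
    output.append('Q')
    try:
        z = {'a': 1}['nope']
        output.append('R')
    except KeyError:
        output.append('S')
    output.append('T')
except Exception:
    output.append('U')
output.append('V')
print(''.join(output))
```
QSTV

Inner exception caught by inner handler, outer continues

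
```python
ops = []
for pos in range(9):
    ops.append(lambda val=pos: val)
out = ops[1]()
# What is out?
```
1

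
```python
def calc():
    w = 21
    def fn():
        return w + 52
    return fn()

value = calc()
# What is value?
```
73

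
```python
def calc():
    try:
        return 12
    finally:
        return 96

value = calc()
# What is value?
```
96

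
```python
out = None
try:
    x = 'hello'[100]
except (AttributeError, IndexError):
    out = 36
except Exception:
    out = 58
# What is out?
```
36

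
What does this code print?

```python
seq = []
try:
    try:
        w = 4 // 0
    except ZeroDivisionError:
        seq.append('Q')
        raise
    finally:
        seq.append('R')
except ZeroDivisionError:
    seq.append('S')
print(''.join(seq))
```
QRS

finally runs before re-raised exception propagates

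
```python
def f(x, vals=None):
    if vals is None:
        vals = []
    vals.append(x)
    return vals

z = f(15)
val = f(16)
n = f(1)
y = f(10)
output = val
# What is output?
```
[16]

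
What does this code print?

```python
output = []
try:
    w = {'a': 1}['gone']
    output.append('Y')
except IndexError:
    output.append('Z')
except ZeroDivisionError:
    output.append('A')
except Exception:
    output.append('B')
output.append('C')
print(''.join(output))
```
BC

KeyError not specifically caught, falls to Exception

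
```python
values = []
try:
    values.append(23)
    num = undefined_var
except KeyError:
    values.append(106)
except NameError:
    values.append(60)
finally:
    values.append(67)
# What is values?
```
[23, 60, 67]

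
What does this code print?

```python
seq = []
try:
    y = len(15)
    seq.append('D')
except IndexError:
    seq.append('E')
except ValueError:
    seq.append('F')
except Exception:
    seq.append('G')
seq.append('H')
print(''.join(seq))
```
GH

TypeError not specifically caught, falls to Exception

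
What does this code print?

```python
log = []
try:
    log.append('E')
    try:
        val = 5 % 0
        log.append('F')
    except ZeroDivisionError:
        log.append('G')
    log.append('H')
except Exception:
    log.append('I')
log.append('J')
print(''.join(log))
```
EGHJ

Inner exception caught by inner handler, outer continues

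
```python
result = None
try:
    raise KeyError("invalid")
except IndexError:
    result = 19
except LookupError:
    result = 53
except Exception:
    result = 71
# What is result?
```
53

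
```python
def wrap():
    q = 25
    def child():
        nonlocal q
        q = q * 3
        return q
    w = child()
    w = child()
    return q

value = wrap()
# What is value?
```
225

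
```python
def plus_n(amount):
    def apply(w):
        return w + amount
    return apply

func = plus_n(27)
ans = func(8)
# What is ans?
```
35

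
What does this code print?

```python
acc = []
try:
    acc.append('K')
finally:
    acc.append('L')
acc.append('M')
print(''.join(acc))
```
KLM

try/finally without except, no exception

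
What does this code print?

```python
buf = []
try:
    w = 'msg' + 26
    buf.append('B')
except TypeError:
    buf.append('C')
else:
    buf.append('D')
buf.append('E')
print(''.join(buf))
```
CE

else block skipped when exception is caught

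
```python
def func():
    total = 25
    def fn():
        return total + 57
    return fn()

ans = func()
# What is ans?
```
82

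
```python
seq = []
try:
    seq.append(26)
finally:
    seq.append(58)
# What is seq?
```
[26, 58]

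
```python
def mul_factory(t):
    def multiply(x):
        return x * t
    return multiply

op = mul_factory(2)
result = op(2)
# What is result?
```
4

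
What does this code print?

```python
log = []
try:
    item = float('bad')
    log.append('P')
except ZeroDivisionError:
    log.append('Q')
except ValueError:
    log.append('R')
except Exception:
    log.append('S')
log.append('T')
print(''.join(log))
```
RT

ValueError matches before generic Exception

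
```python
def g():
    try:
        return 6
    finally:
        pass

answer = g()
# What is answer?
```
6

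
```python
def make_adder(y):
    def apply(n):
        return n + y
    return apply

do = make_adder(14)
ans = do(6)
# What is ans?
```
20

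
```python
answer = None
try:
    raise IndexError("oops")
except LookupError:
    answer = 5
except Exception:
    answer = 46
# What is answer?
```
5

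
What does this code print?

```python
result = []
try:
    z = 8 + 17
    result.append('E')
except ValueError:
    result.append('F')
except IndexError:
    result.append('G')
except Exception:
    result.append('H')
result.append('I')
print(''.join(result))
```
EI

No exception, try block completes normally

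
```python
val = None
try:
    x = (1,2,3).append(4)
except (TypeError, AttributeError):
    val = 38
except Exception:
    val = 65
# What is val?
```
38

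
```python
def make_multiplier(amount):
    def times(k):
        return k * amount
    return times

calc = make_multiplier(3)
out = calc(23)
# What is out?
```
69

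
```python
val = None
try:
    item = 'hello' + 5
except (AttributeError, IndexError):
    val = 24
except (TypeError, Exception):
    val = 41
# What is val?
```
41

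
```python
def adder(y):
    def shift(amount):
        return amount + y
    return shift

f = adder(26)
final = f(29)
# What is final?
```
55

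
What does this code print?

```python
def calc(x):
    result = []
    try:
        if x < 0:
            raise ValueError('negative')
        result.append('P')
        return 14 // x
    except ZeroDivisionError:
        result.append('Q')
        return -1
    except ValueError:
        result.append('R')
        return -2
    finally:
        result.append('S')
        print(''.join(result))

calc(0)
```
PQS

x=0 causes ZeroDivisionError, caught, finally prints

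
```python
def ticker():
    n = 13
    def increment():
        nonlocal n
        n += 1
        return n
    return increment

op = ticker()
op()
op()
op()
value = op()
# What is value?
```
17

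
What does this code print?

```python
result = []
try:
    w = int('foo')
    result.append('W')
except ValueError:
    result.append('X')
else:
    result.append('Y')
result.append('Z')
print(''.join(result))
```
XZ

else block skipped when exception is caught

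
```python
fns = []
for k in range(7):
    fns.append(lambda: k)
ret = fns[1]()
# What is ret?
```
6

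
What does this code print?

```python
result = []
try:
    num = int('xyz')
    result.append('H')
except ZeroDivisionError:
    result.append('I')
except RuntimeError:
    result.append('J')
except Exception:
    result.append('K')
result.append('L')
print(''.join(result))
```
KL

ValueError not specifically caught, falls to Exception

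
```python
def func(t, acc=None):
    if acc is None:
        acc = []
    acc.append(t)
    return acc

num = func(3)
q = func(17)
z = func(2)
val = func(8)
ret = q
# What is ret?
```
[17]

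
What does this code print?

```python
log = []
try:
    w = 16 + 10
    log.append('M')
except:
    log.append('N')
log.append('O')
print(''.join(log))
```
MO

No exception, try block completes normally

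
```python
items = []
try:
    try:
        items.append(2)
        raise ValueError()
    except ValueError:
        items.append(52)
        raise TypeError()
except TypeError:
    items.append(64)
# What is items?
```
[2, 52, 64]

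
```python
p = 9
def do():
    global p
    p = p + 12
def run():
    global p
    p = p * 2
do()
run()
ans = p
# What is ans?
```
42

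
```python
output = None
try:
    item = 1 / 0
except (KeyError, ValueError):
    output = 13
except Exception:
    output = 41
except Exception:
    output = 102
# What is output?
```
41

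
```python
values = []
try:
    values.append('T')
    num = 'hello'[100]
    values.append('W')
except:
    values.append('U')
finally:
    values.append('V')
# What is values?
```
['T', 'U', 'V']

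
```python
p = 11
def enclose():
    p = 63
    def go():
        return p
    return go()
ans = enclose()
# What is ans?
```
63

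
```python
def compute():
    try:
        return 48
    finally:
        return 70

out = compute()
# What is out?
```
70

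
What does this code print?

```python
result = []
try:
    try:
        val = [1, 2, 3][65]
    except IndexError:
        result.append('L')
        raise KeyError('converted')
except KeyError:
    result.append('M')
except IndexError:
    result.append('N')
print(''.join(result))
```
LM

New KeyError raised, caught by outer KeyError handler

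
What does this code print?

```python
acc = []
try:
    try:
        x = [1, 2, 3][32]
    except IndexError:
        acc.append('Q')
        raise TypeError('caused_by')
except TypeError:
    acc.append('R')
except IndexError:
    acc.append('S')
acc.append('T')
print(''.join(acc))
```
QRT

TypeError raised and caught, original IndexError not re-raised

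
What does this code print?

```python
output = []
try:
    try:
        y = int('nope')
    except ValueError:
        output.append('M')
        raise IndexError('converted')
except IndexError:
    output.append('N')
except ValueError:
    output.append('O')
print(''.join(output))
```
MN

New IndexError raised, caught by outer IndexError handler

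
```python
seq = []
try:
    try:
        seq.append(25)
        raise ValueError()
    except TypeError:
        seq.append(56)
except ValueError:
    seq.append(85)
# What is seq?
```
[25, 85]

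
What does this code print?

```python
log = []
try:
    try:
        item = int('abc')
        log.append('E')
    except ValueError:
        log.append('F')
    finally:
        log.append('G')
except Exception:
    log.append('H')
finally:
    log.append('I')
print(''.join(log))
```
FGI

Both finally blocks run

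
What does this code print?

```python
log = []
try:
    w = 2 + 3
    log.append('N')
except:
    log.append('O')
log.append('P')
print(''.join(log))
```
NP

No exception, try block completes normally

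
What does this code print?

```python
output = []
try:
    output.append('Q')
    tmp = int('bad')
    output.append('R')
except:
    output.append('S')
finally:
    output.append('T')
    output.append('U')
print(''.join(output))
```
QSTU

Code before exception runs, then except, then all of finally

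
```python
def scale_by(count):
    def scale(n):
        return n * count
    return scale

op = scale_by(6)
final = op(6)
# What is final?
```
36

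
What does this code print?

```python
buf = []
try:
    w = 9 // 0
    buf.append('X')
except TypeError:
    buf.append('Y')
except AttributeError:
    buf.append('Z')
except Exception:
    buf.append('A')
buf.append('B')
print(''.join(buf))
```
AB

ZeroDivisionError not specifically caught, falls to Exception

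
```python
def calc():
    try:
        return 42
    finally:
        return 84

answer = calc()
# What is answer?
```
84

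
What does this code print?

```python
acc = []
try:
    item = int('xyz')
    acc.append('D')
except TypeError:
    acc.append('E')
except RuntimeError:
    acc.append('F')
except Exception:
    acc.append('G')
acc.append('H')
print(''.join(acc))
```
GH

ValueError not specifically caught, falls to Exception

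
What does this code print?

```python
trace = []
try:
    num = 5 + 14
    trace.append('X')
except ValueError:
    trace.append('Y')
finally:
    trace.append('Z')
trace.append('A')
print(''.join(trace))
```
XZA

finally runs after normal execution too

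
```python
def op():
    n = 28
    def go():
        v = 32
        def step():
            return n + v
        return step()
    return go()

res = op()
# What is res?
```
60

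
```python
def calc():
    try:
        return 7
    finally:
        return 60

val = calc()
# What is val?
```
60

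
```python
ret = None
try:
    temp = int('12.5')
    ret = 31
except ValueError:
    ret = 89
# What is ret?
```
89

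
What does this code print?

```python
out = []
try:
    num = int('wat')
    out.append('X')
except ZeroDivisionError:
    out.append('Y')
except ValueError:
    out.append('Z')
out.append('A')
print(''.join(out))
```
ZA

ValueError is caught by its specific handler, not ZeroDivisionError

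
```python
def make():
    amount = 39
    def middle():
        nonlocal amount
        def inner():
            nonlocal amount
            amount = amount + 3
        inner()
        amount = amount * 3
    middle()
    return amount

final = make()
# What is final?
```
126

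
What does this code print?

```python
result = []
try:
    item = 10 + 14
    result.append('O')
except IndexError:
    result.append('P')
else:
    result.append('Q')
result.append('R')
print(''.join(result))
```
OQR

else block runs when no exception occurs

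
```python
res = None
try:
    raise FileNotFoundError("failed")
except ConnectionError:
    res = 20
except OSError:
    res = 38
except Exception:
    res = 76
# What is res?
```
38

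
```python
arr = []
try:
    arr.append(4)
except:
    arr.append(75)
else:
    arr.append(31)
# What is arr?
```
[4, 31]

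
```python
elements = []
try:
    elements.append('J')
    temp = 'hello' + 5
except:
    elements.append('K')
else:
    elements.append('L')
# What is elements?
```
['J', 'K']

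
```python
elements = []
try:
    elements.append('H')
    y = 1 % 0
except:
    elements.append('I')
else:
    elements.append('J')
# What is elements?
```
['H', 'I']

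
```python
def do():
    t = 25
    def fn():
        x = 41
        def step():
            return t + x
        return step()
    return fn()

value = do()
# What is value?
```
66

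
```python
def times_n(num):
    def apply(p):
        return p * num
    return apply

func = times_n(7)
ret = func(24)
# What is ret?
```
168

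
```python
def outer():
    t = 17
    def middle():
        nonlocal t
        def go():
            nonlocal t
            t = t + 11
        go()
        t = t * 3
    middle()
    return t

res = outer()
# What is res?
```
84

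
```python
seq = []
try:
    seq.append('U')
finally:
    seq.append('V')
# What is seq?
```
['U', 'V']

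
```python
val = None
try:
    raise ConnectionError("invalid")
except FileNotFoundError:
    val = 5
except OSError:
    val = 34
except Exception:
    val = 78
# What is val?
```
34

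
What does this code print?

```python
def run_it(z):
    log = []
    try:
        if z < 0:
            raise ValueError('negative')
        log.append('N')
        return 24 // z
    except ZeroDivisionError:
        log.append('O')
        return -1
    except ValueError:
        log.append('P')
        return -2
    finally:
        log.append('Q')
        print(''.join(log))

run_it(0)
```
NOQ

z=0 causes ZeroDivisionError, caught, finally prints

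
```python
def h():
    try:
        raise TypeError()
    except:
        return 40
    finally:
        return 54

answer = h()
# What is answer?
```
54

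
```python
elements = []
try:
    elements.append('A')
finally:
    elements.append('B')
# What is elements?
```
['A', 'B']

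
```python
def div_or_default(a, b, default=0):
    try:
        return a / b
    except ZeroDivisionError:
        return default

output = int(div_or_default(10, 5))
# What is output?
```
2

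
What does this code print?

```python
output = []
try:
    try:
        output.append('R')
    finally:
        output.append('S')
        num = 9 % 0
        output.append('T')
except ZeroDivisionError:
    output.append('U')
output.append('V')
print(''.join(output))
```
RSUV

Exception in inner finally caught by outer except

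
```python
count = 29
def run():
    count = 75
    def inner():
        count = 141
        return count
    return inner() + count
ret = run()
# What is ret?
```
216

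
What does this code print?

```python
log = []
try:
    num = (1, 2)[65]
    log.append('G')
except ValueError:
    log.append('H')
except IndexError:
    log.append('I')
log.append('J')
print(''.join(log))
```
IJ

IndexError is caught by its specific handler, not ValueError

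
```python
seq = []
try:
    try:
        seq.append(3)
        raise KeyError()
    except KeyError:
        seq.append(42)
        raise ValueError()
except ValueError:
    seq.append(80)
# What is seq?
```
[3, 42, 80]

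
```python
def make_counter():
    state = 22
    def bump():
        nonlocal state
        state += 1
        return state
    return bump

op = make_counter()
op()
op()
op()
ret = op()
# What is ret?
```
26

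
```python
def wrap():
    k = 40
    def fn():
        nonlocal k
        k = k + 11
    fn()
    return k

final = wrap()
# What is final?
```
51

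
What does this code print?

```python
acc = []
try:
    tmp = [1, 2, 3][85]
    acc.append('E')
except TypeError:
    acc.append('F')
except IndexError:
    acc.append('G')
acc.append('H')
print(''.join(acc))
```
GH

IndexError is caught by its specific handler, not TypeError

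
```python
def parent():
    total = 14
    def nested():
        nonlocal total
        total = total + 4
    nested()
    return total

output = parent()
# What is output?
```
18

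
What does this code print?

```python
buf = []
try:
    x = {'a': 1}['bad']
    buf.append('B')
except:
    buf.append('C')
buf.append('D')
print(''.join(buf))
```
CD

Exception raised in try, caught by bare except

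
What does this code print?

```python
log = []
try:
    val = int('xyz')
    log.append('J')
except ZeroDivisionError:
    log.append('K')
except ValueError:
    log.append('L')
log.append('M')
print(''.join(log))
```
LM

ValueError is caught by its specific handler, not ZeroDivisionError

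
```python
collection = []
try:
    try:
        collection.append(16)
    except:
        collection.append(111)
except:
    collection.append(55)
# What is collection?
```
[16]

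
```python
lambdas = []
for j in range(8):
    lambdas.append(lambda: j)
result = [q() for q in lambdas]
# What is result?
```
[7, 7, 7, 7, 7, 7, 7, 7]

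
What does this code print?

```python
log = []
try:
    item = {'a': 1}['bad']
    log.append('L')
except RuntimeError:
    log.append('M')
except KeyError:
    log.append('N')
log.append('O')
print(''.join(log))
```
NO

KeyError is caught by its specific handler, not RuntimeError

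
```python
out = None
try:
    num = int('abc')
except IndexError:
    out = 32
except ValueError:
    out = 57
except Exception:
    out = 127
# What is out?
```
57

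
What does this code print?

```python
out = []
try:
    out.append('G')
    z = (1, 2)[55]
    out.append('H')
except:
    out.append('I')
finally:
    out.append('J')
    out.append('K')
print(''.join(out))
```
GIJK

Code before exception runs, then except, then all of finally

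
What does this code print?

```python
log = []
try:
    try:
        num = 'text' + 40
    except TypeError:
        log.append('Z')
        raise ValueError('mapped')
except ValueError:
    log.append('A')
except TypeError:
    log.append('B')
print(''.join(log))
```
ZA

New ValueError raised, caught by outer ValueError handler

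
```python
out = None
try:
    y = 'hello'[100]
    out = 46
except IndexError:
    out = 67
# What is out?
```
67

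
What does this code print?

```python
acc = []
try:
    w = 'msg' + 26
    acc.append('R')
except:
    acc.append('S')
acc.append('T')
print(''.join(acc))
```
ST

Exception raised in try, caught by bare except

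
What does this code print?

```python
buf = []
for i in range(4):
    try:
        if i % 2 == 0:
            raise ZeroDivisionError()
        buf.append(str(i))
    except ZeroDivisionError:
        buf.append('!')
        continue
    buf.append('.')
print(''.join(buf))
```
!1.!3.

continue in except skips rest of loop body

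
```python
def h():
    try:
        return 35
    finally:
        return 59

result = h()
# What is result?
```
59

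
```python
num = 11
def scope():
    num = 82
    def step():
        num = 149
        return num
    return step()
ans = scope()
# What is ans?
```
149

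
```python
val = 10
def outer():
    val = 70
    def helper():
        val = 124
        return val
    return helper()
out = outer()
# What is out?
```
124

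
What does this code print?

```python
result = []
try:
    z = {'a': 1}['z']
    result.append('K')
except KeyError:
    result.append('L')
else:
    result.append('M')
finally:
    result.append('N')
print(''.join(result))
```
LN

Exception: except runs, else skipped, finally runs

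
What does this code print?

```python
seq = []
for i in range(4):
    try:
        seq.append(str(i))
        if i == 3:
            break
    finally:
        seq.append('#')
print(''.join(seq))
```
0#1#2#3#

finally runs even when breaking out of loop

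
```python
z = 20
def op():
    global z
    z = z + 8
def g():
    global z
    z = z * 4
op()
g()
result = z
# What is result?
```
112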